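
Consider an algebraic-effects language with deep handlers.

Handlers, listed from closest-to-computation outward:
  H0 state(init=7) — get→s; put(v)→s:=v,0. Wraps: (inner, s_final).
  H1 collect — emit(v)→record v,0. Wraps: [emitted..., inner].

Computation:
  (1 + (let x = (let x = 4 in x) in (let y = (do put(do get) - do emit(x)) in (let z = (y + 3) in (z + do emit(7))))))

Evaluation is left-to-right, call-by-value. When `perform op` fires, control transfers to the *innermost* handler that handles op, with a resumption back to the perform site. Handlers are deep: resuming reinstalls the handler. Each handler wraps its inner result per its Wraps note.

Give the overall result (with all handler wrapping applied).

Evaluation trace:
get @ H0 ⇒ 7
put(7) @ H0 ⇒ s:=7
emit(4) @ H1 ⇒ out+=4
emit(7) @ H1 ⇒ out+=7
H0 returns (4, 7)
H1 returns [4, 7, (4, 7)]
= [4, 7, (4, 7)]

Answer: [4, 7, (4, 7)]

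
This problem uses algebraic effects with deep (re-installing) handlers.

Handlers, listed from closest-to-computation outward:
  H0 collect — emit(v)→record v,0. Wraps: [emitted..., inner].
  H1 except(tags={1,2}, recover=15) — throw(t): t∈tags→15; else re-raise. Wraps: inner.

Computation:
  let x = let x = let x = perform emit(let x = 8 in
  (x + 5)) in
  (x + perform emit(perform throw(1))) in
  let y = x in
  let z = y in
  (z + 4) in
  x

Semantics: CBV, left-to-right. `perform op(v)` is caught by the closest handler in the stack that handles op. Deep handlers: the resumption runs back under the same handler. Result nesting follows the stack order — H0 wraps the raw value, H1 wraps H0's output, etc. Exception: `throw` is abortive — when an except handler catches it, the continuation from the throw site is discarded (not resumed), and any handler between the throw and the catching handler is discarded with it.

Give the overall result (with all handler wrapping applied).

Answer: 15

Step-by-step:
emit(13) @ H0 ⇒ out+=13
throw(1) @ H1 caught ⇒ 15
= 15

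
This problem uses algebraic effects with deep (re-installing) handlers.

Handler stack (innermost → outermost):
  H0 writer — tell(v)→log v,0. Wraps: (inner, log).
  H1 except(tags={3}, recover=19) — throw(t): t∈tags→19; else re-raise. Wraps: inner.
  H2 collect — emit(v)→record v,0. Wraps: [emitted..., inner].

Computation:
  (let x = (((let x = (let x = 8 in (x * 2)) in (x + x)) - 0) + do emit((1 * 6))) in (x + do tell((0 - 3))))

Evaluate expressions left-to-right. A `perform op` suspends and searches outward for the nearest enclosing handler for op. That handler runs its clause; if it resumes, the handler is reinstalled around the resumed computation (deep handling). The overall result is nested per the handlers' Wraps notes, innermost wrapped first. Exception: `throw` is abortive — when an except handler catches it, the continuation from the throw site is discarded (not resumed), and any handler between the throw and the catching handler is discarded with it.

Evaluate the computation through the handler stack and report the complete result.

Evaluation trace:
emit(6) @ H2 ⇒ out+=6
tell(-3) @ H0 ⇒ log+=-3
H0 returns (32, (-3))
H1 returns (32, (-3))
H2 returns [6, (32, (-3))]
= [6, (32, (-3))]

Answer: [6, (32, (-3))]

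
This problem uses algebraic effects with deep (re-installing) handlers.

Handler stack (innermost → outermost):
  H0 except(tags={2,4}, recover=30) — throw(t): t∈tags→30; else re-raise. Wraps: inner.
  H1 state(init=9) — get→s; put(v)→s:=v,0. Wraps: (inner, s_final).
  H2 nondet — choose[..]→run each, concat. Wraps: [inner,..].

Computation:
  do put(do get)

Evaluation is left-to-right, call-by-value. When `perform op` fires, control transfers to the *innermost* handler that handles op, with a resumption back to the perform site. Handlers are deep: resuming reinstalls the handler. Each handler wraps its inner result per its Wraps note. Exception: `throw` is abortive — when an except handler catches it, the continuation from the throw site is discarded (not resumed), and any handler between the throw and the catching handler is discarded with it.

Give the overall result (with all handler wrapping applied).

Working:
get @ H1 ⇒ 9
put(9) @ H1 ⇒ s:=9
H0 returns 0
H1 returns (0, 9)
H2 returns [(0, 9)]
= [(0, 9)]

Answer: [(0, 9)]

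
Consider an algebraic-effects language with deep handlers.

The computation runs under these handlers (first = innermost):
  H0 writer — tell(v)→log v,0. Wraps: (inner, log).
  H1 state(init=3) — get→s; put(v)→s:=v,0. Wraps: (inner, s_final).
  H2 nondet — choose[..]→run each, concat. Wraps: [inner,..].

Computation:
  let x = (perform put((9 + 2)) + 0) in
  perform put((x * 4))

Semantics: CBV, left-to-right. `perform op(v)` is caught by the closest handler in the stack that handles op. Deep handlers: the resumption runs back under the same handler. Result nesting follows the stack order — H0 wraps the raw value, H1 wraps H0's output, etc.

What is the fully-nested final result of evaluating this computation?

Answer: [((0, ()), 0)]

Working:
put(11) @ H1 ⇒ s:=11
put(0) @ H1 ⇒ s:=0
H0 returns (0, ())
H1 returns ((0, ()), 0)
H2 returns [((0, ()), 0)]
= [((0, ()), 0)]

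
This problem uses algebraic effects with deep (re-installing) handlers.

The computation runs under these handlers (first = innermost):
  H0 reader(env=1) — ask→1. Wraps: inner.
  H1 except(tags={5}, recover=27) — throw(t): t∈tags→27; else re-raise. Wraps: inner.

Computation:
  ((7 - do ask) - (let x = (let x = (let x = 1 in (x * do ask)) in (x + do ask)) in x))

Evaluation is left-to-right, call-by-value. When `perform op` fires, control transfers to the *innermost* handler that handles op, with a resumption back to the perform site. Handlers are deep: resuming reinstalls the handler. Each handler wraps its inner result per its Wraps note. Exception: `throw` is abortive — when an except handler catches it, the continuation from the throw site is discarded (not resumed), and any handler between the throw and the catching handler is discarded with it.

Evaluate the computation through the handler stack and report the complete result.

Answer: 4

Step-by-step:
ask @ H0 ⇒ 1
ask @ H0 ⇒ 1
ask @ H0 ⇒ 1
H0 returns 4
H1 returns 4
= 4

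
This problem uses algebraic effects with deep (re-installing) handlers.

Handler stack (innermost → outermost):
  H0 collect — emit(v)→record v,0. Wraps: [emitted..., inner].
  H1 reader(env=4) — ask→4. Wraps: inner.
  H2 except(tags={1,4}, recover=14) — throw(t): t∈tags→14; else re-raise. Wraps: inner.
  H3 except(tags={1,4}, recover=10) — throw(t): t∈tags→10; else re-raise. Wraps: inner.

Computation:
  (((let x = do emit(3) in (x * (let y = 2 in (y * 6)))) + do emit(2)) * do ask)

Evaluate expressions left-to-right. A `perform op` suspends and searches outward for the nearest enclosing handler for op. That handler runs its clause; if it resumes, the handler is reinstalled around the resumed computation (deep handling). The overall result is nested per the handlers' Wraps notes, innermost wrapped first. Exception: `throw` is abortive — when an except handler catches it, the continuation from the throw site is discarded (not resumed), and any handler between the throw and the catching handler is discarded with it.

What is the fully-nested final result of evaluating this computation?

Evaluation trace:
emit(3) @ H0 ⇒ out+=3
emit(2) @ H0 ⇒ out+=2
ask @ H1 ⇒ 4
H0 returns [3, 2, 0]
H1 returns [3, 2, 0]
H2 returns [3, 2, 0]
H3 returns [3, 2, 0]
= [3, 2, 0]

Answer: [3, 2, 0]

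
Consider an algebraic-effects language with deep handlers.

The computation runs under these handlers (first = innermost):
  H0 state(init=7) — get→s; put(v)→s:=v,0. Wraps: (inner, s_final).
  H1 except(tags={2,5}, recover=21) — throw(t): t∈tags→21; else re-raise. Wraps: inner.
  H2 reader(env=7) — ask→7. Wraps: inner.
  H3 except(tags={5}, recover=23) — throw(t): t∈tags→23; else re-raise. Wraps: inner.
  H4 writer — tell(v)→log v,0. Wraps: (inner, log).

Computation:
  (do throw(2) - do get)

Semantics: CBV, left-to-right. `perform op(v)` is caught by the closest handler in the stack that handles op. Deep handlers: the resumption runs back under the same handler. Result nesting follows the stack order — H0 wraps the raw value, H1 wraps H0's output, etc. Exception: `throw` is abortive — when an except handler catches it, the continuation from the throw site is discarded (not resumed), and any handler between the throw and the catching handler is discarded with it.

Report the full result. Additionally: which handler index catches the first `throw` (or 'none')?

Answer: (21, ()) ; first throw caught by: H1

Evaluation trace:
throw(2) @ H1 caught ⇒ 21
H2 returns 21
H3 returns 21
H4 returns (21, ())
= (21, ())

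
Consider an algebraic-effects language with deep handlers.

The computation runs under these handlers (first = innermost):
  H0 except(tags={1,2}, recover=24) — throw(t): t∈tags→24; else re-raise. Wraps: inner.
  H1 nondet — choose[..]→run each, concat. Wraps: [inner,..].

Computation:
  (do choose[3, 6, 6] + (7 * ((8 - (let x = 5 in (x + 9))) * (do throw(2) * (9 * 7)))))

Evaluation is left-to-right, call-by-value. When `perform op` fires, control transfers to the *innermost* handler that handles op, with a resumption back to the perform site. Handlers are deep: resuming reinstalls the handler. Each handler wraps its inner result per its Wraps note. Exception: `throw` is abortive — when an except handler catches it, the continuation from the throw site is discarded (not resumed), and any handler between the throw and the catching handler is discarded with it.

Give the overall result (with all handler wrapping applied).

Answer: [24, 24, 24]

Working:
choose[3, 6, 6] @ H1
  branch[0] choose=3:
    throw(2) @ H0 caught ⇒ 24
    H1 returns [24]
  branch[1] choose=6:
    throw(2) @ H0 caught ⇒ 24
    H1 returns [24]
  branch[2] choose=6:
    throw(2) @ H0 caught ⇒ 24
    H1 returns [24]
= [24, 24, 24]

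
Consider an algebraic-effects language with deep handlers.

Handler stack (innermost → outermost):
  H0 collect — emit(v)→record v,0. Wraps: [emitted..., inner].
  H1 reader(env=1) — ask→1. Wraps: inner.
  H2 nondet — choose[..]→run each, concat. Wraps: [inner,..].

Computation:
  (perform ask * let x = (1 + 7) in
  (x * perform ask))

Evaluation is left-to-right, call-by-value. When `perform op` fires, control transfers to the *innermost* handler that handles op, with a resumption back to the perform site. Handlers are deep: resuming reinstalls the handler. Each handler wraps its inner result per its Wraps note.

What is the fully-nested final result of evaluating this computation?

Answer: [[8]]

Evaluation trace:
ask @ H1 ⇒ 1
ask @ H1 ⇒ 1
H0 returns [8]
H1 returns [8]
H2 returns [[8]]
= [[8]]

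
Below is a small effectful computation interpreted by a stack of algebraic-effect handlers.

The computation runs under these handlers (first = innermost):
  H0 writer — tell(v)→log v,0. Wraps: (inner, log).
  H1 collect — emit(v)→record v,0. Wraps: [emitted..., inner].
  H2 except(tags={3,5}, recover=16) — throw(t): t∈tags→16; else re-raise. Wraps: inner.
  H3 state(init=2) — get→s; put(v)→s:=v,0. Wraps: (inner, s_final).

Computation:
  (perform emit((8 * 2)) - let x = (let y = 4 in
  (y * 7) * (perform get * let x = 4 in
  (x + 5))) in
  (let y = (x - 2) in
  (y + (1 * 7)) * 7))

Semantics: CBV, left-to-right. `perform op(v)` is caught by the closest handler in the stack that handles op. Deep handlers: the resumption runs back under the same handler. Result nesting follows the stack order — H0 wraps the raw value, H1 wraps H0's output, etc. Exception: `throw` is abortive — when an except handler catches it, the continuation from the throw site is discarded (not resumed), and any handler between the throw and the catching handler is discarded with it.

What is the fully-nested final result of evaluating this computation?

Answer: ([16, (-3563, ())], 2)

Evaluation trace:
emit(16) @ H1 ⇒ out+=16
get @ H3 ⇒ 2
H0 returns (-3563, ())
H1 returns [16, (-3563, ())]
H2 returns [16, (-3563, ())]
H3 returns ([16, (-3563, ())], 2)
= ([16, (-3563, ())], 2)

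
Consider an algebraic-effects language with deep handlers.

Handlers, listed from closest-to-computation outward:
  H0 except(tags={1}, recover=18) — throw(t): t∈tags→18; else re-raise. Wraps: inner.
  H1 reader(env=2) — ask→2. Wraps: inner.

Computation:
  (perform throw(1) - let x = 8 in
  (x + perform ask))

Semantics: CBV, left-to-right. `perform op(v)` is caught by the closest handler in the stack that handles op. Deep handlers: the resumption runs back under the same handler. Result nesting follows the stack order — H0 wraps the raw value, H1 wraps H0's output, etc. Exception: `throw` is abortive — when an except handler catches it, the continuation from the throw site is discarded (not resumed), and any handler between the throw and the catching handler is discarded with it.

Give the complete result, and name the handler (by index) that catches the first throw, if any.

Working:
throw(1) @ H0 caught ⇒ 18
H1 returns 18
= 18

Answer: 18 ; first throw caught by: H0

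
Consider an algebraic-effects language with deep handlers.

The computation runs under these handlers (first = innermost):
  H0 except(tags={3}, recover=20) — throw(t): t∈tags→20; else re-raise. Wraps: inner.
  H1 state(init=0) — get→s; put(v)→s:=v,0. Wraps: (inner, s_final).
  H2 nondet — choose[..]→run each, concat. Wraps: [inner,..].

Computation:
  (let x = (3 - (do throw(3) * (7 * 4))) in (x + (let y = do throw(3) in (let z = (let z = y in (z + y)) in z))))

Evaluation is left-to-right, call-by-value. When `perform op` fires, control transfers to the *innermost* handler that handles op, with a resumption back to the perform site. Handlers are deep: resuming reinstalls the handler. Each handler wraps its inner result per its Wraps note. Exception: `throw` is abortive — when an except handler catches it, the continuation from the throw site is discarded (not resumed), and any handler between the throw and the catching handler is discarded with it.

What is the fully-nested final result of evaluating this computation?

Answer: [(20, 0)]

Step-by-step:
throw(3) @ H0 caught ⇒ 20
H1 returns (20, 0)
H2 returns [(20, 0)]
= [(20, 0)]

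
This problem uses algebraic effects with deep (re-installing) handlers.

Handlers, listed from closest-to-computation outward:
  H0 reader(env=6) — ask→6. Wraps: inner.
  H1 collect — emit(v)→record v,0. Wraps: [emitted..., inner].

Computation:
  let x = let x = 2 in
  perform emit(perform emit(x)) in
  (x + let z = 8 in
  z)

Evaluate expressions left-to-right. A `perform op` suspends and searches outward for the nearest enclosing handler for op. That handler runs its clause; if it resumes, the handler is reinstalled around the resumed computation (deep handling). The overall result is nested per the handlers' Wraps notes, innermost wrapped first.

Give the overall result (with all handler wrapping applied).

Working:
emit(2) @ H1 ⇒ out+=2
emit(0) @ H1 ⇒ out+=0
H0 returns 8
H1 returns [2, 0, 8]
= [2, 0, 8]

Answer: [2, 0, 8]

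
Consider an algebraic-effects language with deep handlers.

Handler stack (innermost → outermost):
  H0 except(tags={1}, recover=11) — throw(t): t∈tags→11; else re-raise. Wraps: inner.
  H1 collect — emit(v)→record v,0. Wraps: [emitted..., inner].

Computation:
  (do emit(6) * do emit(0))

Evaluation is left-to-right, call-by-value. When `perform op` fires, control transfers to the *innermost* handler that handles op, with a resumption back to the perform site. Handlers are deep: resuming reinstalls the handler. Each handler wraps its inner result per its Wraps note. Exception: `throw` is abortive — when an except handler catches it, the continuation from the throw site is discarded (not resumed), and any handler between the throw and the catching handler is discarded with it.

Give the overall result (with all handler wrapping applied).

Answer: [6, 0, 0]

Evaluation trace:
emit(6) @ H1 ⇒ out+=6
emit(0) @ H1 ⇒ out+=0
H0 returns 0
H1 returns [6, 0, 0]
= [6, 0, 0]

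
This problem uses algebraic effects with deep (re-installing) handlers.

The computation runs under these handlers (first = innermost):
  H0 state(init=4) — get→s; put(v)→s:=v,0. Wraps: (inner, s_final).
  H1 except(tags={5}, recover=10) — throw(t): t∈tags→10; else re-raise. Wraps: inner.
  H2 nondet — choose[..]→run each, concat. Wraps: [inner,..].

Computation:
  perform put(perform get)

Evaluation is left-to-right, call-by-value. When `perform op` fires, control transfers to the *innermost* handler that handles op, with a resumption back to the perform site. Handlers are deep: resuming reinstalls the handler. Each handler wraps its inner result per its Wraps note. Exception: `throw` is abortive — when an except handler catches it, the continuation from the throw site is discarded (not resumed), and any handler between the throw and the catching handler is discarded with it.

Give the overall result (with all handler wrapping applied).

Working:
get @ H0 ⇒ 4
put(4) @ H0 ⇒ s:=4
H0 returns (0, 4)
H1 returns (0, 4)
H2 returns [(0, 4)]
= [(0, 4)]

Answer: [(0, 4)]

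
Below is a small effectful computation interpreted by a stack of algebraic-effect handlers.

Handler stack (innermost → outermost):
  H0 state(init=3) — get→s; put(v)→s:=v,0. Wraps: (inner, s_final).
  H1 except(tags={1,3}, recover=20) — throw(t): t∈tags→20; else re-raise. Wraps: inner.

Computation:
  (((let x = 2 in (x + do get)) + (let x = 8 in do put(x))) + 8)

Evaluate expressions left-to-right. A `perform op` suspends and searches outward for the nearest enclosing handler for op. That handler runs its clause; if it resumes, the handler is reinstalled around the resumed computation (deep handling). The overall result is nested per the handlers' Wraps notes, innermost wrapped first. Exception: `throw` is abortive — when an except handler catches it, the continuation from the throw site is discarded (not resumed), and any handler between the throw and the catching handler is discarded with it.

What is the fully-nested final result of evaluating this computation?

Answer: (13, 8)

Evaluation trace:
get @ H0 ⇒ 3
put(8) @ H0 ⇒ s:=8
H0 returns (13, 8)
H1 returns (13, 8)
= (13, 8)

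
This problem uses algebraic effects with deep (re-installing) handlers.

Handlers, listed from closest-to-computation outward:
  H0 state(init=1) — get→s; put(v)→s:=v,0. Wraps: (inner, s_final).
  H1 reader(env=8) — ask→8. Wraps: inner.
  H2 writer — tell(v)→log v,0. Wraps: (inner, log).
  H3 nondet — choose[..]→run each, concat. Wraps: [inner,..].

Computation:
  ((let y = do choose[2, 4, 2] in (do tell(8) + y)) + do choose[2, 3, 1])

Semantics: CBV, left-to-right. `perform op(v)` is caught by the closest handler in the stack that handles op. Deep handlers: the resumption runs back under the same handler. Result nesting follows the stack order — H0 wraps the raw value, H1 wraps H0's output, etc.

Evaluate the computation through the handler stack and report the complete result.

Answer: [((4, 1), (8)), ((5, 1), (8)), ((3, 1), (8)), ((6, 1), (8)), ((7, 1), (8)), ((5, 1), (8)), ((4, 1), (8)), ((5, 1), (8)), ((3, 1), (8))]

Working:
choose[2, 4, 2] @ H3
  branch[0] choose=2:
    tell(8) @ H2 ⇒ log+=8
    choose[2, 3, 1] @ H3
      branch[0] choose=2:
        H0 returns (4, 1)
        H1 returns (4, 1)
        H2 returns ((4, 1), (8))
        H3 returns [((4, 1), (8))]
      branch[1] choose=3:
        H0 returns (5, 1)
        H1 returns (5, 1)
        H2 returns ((5, 1), (8))
        H3 returns [((5, 1), (8))]
      branch[2] choose=1:
        H0 returns (3, 1)
        H1 returns (3, 1)
        H2 returns ((3, 1), (8))
        H3 returns [((3, 1), (8))]
  branch[1] choose=4:
    tell(8) @ H2 ⇒ log+=8
    choose[2, 3, 1] @ H3
      branch[0] choose=2:
        H0 returns (6, 1)
        H1 returns (6, 1)
        H2 returns ((6, 1), (8))
        H3 returns [((6, 1), (8))]
      branch[1] choose=3:
        H0 returns (7, 1)
        H1 returns (7, 1)
        H2 returns ((7, 1), (8))
        H3 returns [((7, 1), (8))]
      branch[2] choose=1:
        H0 returns (5, 1)
        H1 returns (5, 1)
        H2 returns ((5, 1), (8))
        H3 returns [((5, 1), (8))]
  branch[2] choose=2:
    tell(8) @ H2 ⇒ log+=8
    choose[2, 3, 1] @ H3
      branch[0] choose=2:
        H0 returns (4, 1)
        H1 returns (4, 1)
        H2 returns ((4, 1), (8))
        H3 returns [((4, 1), (8))]
      branch[1] choose=3:
        H0 returns (5, 1)
        H1 returns (5, 1)
        H2 returns ((5, 1), (8))
        H3 returns [((5, 1), (8))]
      branch[2] choose=1:
        H0 returns (3, 1)
        H1 returns (3, 1)
        H2 returns ((3, 1), (8))
        H3 returns [((3, 1), (8))]
= [((4, 1), (8)), ((5, 1), (8)), ((3, 1), (8)), ((6, 1), (8)), ((7, 1), (8)), ((5, 1), (8)), ((4, 1), (8)), ((5, 1), (8)), ((3, 1), (8))]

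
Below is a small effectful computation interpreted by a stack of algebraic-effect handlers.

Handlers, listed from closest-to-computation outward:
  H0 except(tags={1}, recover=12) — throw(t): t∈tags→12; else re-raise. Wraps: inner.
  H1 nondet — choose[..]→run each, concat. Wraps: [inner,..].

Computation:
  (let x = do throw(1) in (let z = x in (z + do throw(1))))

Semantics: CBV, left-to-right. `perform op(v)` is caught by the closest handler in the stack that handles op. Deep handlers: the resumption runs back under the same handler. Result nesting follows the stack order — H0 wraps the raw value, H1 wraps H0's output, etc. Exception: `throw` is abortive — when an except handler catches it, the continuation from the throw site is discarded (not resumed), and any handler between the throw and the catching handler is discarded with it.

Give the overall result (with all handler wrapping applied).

Working:
throw(1) @ H0 caught ⇒ 12
H1 returns [12]
= [12]

Answer: [12]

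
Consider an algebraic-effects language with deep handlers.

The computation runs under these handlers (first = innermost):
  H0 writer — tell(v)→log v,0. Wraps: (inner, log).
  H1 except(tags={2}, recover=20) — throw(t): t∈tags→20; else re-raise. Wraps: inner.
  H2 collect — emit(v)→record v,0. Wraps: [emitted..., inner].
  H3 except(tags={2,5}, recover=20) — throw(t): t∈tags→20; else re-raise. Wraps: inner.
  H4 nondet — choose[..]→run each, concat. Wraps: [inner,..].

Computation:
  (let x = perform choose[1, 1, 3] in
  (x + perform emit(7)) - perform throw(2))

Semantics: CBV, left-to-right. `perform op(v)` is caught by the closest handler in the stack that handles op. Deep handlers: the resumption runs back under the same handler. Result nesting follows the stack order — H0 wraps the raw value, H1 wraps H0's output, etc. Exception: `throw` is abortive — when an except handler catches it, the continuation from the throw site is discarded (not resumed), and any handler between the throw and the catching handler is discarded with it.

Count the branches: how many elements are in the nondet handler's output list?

Answer: 3

Working:
choose[1, 1, 3] @ H4
  branch[0] choose=1:
    emit(7) @ H2 ⇒ out+=7
    throw(2) @ H1 caught ⇒ 20
    H2 returns [7, 20]
    H3 returns [7, 20]
    H4 returns [[7, 20]]
  branch[1] choose=1:
    emit(7) @ H2 ⇒ out+=7
    throw(2) @ H1 caught ⇒ 20
    H2 returns [7, 20]
    H3 returns [7, 20]
    H4 returns [[7, 20]]
  branch[2] choose=3:
    emit(7) @ H2 ⇒ out+=7
    throw(2) @ H1 caught ⇒ 20
    H2 returns [7, 20]
    H3 returns [7, 20]
    H4 returns [[7, 20]]
= [[7, 20], [7, 20], [7, 20]]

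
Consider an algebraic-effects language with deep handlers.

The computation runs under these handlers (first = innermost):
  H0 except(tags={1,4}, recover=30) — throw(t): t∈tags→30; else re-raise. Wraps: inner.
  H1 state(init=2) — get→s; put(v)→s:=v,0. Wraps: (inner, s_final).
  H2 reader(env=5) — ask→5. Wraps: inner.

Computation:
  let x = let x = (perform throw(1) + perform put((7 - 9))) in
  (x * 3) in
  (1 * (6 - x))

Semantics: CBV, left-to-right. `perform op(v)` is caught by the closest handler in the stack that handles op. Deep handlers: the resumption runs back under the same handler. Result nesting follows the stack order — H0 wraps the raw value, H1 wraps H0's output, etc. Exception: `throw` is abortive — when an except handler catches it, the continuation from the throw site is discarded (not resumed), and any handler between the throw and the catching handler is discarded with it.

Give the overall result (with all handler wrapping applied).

Evaluation trace:
throw(1) @ H0 caught ⇒ 30
H1 returns (30, 2)
H2 returns (30, 2)
= (30, 2)

Answer: (30, 2)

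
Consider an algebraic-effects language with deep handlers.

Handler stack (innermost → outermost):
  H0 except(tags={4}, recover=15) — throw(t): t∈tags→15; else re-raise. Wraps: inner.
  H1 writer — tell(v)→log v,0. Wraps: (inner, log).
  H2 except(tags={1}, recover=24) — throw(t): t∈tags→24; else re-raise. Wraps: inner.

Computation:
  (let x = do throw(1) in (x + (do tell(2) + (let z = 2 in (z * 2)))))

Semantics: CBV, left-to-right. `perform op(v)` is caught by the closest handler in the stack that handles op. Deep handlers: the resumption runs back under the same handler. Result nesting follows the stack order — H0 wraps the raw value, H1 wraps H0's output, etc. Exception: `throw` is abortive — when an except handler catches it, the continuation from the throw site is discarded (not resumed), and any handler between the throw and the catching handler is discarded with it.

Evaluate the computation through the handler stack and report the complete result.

Working:
throw(1) @ H0 re-raised
throw(1) @ H2 caught ⇒ 24
= 24

Answer: 24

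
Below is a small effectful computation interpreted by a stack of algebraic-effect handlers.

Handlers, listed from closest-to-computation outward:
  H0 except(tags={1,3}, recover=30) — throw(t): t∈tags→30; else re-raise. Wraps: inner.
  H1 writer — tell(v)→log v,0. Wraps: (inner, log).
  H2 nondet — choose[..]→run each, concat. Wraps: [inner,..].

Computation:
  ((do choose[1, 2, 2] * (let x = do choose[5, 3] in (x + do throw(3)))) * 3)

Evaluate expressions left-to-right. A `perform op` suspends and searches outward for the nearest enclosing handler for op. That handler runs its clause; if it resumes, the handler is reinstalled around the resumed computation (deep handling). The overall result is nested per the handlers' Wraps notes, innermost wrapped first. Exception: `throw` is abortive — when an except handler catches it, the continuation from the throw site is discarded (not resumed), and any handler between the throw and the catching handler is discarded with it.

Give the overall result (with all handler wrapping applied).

Evaluation trace:
choose[1, 2, 2] @ H2
  branch[0] choose=1:
    choose[5, 3] @ H2
      branch[0] choose=5:
        throw(3) @ H0 caught ⇒ 30
        H1 returns (30, ())
        H2 returns [(30, ())]
      branch[1] choose=3:
        throw(3) @ H0 caught ⇒ 30
        H1 returns (30, ())
        H2 returns [(30, ())]
  branch[1] choose=2:
    choose[5, 3] @ H2
      branch[0] choose=5:
        throw(3) @ H0 caught ⇒ 30
        H1 returns (30, ())
        H2 returns [(30, ())]
      branch[1] choose=3:
        throw(3) @ H0 caught ⇒ 30
        H1 returns (30, ())
        H2 returns [(30, ())]
  branch[2] choose=2:
    choose[5, 3] @ H2
      branch[0] choose=5:
        throw(3) @ H0 caught ⇒ 30
        H1 returns (30, ())
        H2 returns [(30, ())]
      branch[1] choose=3:
        throw(3) @ H0 caught ⇒ 30
        H1 returns (30, ())
        H2 returns [(30, ())]
= [(30, ()), (30, ()), (30, ()), (30, ()), (30, ()), (30, ())]

Answer: [(30, ()), (30, ()), (30, ()), (30, ()), (30, ()), (30, ())]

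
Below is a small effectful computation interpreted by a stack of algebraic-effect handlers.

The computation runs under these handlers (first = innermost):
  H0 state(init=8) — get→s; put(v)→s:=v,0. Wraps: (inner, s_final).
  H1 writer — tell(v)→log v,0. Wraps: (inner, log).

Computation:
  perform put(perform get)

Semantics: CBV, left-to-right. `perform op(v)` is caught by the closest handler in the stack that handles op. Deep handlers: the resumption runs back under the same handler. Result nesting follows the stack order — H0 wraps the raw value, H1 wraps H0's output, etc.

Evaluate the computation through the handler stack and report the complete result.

Evaluation trace:
get @ H0 ⇒ 8
put(8) @ H0 ⇒ s:=8
H0 returns (0, 8)
H1 returns ((0, 8), ())
= ((0, 8), ())

Answer: ((0, 8), ())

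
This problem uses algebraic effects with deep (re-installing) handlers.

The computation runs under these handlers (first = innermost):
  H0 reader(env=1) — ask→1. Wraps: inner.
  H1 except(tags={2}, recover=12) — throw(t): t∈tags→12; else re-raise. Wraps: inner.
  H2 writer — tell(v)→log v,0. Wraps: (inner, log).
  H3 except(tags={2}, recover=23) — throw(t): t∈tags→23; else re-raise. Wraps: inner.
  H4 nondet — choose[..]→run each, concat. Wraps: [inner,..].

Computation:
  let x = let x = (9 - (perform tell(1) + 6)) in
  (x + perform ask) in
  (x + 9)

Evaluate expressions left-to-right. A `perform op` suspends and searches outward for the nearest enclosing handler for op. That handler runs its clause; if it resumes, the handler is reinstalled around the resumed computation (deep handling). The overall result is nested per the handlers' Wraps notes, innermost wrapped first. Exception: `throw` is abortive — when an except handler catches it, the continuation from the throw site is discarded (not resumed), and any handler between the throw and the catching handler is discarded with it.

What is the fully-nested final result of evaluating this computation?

Evaluation trace:
tell(1) @ H2 ⇒ log+=1
ask @ H0 ⇒ 1
H0 returns 13
H1 returns 13
H2 returns (13, (1))
H3 returns (13, (1))
H4 returns [(13, (1))]
= [(13, (1))]

Answer: [(13, (1))]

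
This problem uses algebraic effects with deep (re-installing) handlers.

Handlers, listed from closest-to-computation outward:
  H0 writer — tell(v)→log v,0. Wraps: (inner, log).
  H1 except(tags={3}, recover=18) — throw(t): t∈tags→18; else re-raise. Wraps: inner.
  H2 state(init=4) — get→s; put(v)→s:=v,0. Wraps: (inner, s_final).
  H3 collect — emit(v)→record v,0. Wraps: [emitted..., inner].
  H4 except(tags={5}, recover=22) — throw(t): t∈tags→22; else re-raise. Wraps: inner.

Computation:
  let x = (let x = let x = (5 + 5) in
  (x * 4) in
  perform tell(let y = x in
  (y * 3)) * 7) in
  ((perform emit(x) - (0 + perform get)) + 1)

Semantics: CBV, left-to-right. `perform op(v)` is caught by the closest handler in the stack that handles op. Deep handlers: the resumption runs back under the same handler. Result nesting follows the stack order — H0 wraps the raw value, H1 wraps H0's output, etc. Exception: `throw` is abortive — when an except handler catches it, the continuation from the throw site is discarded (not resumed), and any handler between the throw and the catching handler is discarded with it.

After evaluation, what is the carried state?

Step-by-step:
tell(120) @ H0 ⇒ log+=120
emit(0) @ H3 ⇒ out+=0
get @ H2 ⇒ 4
H0 returns (-3, (120))
H1 returns (-3, (120))
H2 returns ((-3, (120)), 4)
H3 returns [0, ((-3, (120)), 4)]
H4 returns [0, ((-3, (120)), 4)]
= [0, ((-3, (120)), 4)]

Answer: 4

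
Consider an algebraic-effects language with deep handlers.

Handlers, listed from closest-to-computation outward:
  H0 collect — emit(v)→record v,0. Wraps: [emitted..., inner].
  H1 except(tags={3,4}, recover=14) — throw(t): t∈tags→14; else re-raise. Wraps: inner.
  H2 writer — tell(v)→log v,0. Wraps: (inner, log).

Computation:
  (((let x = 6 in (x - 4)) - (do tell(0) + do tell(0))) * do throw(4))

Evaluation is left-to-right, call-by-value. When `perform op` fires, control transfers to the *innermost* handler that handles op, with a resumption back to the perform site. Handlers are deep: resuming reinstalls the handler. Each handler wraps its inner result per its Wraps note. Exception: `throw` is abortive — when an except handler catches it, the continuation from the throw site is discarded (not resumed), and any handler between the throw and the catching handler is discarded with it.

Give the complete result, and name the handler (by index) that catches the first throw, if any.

Answer: (14, (0, 0)) ; first throw caught by: H1

Working:
tell(0) @ H2 ⇒ log+=0
tell(0) @ H2 ⇒ log+=0
throw(4) @ H1 caught ⇒ 14
H2 returns (14, (0, 0))
= (14, (0, 0))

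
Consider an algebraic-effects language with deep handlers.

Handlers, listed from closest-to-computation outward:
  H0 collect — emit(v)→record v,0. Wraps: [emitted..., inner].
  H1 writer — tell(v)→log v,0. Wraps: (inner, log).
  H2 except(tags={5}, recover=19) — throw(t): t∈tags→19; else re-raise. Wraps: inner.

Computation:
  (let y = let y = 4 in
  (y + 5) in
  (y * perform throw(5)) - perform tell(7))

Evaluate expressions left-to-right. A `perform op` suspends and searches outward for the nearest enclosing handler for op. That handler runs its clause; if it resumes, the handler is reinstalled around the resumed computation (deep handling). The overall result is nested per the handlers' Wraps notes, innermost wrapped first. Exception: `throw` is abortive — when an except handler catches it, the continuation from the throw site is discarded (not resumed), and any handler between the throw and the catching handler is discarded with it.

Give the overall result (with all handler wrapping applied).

Answer: 19

Step-by-step:
throw(5) @ H2 caught ⇒ 19
= 19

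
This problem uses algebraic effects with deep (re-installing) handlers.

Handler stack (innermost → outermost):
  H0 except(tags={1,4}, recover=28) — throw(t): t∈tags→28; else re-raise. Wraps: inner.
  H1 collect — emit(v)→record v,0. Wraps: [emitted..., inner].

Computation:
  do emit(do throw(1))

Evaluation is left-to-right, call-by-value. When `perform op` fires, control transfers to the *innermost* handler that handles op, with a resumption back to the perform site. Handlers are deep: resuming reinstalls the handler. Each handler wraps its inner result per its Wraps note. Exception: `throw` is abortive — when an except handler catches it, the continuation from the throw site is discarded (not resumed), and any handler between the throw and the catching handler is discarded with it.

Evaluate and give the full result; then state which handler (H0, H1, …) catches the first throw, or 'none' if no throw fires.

Answer: [28] ; first throw caught by: H0

Working:
throw(1) @ H0 caught ⇒ 28
H1 returns [28]
= [28]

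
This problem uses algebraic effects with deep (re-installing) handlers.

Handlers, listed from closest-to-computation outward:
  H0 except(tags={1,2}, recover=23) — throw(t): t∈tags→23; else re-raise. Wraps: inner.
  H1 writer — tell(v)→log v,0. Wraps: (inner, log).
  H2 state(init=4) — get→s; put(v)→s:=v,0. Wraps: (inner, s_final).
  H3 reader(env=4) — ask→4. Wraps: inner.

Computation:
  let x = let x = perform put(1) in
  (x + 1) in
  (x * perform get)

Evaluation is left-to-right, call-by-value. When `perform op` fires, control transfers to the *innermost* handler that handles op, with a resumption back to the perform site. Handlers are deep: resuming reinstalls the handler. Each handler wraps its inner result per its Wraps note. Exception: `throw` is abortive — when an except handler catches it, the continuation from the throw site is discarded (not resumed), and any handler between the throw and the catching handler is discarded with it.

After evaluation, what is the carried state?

Answer: 1

Step-by-step:
put(1) @ H2 ⇒ s:=1
get @ H2 ⇒ 1
H0 returns 1
H1 returns (1, ())
H2 returns ((1, ()), 1)
H3 returns ((1, ()), 1)
= ((1, ()), 1)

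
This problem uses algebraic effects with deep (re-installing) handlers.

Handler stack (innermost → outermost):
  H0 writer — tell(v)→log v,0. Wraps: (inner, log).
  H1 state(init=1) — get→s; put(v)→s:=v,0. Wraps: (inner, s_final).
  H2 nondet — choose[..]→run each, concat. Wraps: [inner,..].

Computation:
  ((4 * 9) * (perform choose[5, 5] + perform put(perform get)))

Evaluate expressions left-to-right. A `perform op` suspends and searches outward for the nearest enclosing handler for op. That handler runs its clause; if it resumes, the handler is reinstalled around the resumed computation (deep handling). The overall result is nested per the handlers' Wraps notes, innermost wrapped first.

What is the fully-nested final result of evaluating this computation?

Answer: [((180, ()), 1), ((180, ()), 1)]

Working:
choose[5, 5] @ H2
  branch[0] choose=5:
    get @ H1 ⇒ 1
    put(1) @ H1 ⇒ s:=1
    H0 returns (180, ())
    H1 returns ((180, ()), 1)
    H2 returns [((180, ()), 1)]
  branch[1] choose=5:
    get @ H1 ⇒ 1
    put(1) @ H1 ⇒ s:=1
    H0 returns (180, ())
    H1 returns ((180, ()), 1)
    H2 returns [((180, ()), 1)]
= [((180, ()), 1), ((180, ()), 1)]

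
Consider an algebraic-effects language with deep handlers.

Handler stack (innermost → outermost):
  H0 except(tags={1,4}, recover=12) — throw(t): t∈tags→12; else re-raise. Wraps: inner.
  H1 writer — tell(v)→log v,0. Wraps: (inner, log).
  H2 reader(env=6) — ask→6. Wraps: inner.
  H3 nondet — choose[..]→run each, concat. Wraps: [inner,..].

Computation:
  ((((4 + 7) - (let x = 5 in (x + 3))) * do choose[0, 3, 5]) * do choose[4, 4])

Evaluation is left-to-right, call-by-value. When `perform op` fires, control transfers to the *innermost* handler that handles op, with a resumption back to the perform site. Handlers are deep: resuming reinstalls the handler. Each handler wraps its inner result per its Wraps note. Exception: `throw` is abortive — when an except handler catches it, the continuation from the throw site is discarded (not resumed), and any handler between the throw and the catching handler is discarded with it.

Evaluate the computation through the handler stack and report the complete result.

Answer: [(0, ()), (0, ()), (36, ()), (36, ()), (60, ()), (60, ())]

Evaluation trace:
choose[0, 3, 5] @ H3
  branch[0] choose=0:
    choose[4, 4] @ H3
      branch[0] choose=4:
        H0 returns 0
        H1 returns (0, ())
        H2 returns (0, ())
        H3 returns [(0, ())]
      branch[1] choose=4:
        H0 returns 0
        H1 returns (0, ())
        H2 returns (0, ())
        H3 returns [(0, ())]
  branch[1] choose=3:
    choose[4, 4] @ H3
      branch[0] choose=4:
        H0 returns 36
        H1 returns (36, ())
        H2 returns (36, ())
        H3 returns [(36, ())]
      branch[1] choose=4:
        H0 returns 36
        H1 returns (36, ())
        H2 returns (36, ())
        H3 returns [(36, ())]
  branch[2] choose=5:
    choose[4, 4] @ H3
      branch[0] choose=4:
        H0 returns 60
        H1 returns (60, ())
        H2 returns (60, ())
        H3 returns [(60, ())]
      branch[1] choose=4:
        H0 returns 60
        H1 returns (60, ())
        H2 returns (60, ())
        H3 returns [(60, ())]
= [(0, ()), (0, ()), (36, ()), (36, ()), (60, ()), (60, ())]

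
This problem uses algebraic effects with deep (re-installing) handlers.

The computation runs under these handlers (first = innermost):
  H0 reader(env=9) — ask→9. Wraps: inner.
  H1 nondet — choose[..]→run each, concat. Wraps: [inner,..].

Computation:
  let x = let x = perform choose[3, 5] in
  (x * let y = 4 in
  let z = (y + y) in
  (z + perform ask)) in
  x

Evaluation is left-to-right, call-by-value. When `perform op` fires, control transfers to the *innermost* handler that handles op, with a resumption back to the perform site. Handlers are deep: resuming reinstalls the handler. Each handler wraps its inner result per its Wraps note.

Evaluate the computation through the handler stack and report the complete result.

Answer: [51, 85]

Evaluation trace:
choose[3, 5] @ H1
  branch[0] choose=3:
    ask @ H0 ⇒ 9
    H0 returns 51
    H1 returns [51]
  branch[1] choose=5:
    ask @ H0 ⇒ 9
    H0 returns 85
    H1 returns [85]
= [51, 85]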